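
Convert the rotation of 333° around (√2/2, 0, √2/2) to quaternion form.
-0.9724 + 0.1651i + 0.1651k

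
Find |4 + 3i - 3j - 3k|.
√43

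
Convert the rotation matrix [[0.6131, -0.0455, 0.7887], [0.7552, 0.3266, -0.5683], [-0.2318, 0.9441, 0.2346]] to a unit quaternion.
0.7373 + 0.5128i + 0.346j + 0.2715k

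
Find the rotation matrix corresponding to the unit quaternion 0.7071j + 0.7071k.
[[-1, 0, 0], [0, 0, 1], [0, 1, 0]]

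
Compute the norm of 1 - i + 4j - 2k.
√22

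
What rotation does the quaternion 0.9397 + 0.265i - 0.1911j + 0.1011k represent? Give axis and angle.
axis = (0.7748, -0.5588, 0.2956), θ = 40°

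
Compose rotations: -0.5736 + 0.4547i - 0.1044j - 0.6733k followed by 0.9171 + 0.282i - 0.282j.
-0.6837 + 0.4451i + 0.2559j - 0.5187k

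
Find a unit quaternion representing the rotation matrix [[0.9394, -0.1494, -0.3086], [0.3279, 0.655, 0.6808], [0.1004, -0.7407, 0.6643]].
0.9026 - 0.3937i - 0.1133j + 0.1322k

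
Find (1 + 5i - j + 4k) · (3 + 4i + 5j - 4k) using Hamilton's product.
4 + 3i + 38j + 37k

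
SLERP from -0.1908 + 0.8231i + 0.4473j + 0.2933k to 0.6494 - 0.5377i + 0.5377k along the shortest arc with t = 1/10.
-0.2614 + 0.843i + 0.4214j + 0.2087k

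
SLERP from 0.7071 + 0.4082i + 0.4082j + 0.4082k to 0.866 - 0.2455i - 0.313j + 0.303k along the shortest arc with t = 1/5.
0.8132 + 0.2911i + 0.2749j + 0.4223k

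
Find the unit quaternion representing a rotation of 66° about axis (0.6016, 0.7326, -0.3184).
0.8387 + 0.3277i + 0.399j - 0.1734k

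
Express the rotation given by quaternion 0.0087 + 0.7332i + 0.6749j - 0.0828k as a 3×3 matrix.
[[0.0753, 0.9911, -0.1097], [0.9882, -0.0889, -0.1245], [-0.1332, -0.099, -0.9861]]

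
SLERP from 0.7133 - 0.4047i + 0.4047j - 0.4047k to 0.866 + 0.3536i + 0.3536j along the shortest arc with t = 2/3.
0.8943 + 0.1022i + 0.408j - 0.1529k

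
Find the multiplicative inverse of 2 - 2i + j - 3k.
0.1111 + 0.1111i - 0.0556j + 0.1667k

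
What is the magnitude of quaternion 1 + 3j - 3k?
√19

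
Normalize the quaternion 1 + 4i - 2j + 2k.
0.2 + 0.8i - 0.4j + 0.4k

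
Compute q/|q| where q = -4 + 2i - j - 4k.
-0.6576 + 0.3288i - 0.1644j - 0.6576k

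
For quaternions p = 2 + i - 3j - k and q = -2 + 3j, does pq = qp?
No: pq = 5 + i + 12j + 5k ≠ 5 - 5i + 12j - k = qp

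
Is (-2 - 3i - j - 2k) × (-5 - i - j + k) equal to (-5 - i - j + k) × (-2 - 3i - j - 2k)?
No: pq = 8 + 14i + 12j + 10k ≠ 8 + 20i + 2j + 6k = qp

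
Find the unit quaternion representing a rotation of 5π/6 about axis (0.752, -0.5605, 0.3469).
0.2588 + 0.7264i - 0.5414j + 0.3351k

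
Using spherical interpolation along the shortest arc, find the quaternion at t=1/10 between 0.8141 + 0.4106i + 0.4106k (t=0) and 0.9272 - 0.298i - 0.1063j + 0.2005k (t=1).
0.8499 + 0.3439i - 0.0118j + 0.3991k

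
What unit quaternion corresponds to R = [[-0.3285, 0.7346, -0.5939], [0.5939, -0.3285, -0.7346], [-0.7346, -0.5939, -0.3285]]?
-0.061 - 0.5763i - 0.5763j + 0.5763k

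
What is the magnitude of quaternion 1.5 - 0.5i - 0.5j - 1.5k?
√5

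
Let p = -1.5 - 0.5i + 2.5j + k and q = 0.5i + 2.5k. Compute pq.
-2.25 + 5.5i + 1.75j - 5k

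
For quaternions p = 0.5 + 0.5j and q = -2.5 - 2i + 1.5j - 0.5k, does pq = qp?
No: pq = -2 - 1.25i - 0.5j + 0.75k ≠ -2 - 0.75i - 0.5j - 1.25k = qp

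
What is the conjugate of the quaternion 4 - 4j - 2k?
4 + 4j + 2k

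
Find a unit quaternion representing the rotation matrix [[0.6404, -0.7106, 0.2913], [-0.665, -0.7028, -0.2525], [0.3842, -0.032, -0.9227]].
0.061 + 0.9036i - 0.3806j + 0.1869k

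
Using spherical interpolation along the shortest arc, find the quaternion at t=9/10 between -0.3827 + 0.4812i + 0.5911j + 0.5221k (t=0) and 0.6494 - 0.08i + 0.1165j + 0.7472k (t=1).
0.5731 - 0.0092i + 0.1961j + 0.7956k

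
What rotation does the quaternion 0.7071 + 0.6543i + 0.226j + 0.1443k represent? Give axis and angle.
axis = (0.9253, 0.3196, 0.2041), θ = π/2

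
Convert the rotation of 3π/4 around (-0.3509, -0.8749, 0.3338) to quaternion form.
0.3827 - 0.3242i - 0.8083j + 0.3084k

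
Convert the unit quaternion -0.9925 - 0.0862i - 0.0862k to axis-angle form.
axis = (-√2/2, 0, -√2/2), θ = 346°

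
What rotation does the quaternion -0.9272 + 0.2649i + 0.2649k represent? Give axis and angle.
axis = (√2/2, 0, √2/2), θ = 316°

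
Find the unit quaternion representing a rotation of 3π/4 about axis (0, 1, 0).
0.3827 + 0.9239j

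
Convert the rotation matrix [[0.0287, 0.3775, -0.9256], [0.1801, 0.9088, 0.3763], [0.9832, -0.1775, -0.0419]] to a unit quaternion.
0.6884 - 0.2011i - 0.6932j - 0.0717k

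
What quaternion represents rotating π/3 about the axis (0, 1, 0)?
0.866 + 0.5j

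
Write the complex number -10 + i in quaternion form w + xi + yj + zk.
-10 + i + 0j + 0k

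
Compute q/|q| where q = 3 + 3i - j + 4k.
0.5071 + 0.5071i - 0.169j + 0.6761k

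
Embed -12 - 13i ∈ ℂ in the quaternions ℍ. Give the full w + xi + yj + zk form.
-12 - 13i + 0j + 0k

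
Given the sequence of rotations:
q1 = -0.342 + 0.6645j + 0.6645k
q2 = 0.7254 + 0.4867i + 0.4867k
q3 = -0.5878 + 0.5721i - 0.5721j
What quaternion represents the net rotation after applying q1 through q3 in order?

q2 · q1 = -0.5715 - 0.4899i + 0.1586j + 0.639k
q3 · q2 · q1 = 0.7069 - 0.4046i - 0.1318j - 0.5651k
0.7069 - 0.4046i - 0.1318j - 0.5651k


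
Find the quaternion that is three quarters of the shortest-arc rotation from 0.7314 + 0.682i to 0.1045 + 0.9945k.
0.3621 + 0.2496i + 0.8981k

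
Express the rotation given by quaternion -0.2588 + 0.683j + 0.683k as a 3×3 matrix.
[[-0.866, 0.3535, -0.3535], [-0.3535, 0.067, 0.933], [0.3535, 0.933, 0.067]]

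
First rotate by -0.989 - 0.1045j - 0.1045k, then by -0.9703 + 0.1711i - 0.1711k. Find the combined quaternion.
0.9417 - 0.1871i + 0.1193j + 0.2527k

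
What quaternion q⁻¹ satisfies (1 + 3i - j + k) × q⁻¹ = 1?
0.0833 - 0.25i + 0.0833j - 0.0833k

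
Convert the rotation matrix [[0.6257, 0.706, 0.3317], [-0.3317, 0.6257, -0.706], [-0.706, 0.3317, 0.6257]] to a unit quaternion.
0.8481 + 0.3059i + 0.3059j - 0.3059k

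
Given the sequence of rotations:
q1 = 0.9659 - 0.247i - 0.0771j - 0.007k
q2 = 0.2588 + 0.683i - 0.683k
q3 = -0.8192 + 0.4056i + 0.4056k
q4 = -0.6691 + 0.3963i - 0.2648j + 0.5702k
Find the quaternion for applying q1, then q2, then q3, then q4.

q2 · q1 = 0.4139 + 0.5431i + 0.1535j - 0.7142k
q3 · q2 · q1 = -0.2697 - 0.3393i + 0.3842j + 0.8152k
q4 · q3 · q2 · q1 = -0.0482 - 0.3148i - 0.7022j - 0.6368k
-0.0482 - 0.3148i - 0.7022j - 0.6368k


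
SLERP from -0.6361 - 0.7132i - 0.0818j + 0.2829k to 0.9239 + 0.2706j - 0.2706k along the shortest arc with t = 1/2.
-0.8494 - 0.3883i - 0.1919j + 0.3014k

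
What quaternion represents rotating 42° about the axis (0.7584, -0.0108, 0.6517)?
0.9336 + 0.2718i - 0.0039j + 0.2335k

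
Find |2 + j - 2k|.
3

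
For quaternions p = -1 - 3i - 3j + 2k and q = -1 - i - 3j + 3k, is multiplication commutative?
No: pq = -17 + i + 13j + k ≠ -17 + 7i - j - 11k = qp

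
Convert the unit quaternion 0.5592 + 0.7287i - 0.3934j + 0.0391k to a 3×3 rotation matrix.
[[0.6874, -0.6171, -0.383], [-0.5296, -0.0651, -0.8457], [0.497, 0.7842, -0.3715]]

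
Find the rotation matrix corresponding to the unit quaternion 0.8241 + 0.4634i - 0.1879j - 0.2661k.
[[0.7878, 0.2644, -0.5563], [-0.6127, 0.4289, -0.6638], [0.0631, 0.8638, 0.4999]]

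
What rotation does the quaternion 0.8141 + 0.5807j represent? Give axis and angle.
axis = (0, 1, 0), θ = 71°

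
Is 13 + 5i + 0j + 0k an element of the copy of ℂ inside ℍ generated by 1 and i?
Yes. The quaternion 13 + 5i has j- and k-coefficients y = z = 0, so it lies in the complex subalgebra spanned by 1 and i.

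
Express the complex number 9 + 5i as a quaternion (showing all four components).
9 + 5i + 0j + 0k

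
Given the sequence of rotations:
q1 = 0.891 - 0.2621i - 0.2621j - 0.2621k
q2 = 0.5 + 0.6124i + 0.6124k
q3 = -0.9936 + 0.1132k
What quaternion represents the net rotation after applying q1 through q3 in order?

q2 · q1 = 0.7665 + 0.5751i - 0.131j + 0.2541k
q3 · q2 · q1 = -0.7904 - 0.5566i + 0.1953j - 0.1657k
-0.7904 - 0.5566i + 0.1953j - 0.1657k


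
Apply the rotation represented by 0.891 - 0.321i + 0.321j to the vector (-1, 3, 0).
(-1.412, 2.588, -1.144)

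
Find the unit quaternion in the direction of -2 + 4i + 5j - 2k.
-0.2857 + 0.5714i + 0.7143j - 0.2857k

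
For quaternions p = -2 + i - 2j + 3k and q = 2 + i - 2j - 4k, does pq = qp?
No: pq = 3 + 14i + 7j + 14k ≠ 3 - 14i - 7j + 14k = qp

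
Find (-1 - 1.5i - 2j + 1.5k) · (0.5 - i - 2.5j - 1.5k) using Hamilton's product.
-4.75 + 7i - 2.25j + 4k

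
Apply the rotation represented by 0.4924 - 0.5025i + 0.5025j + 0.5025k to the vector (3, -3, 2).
(2.949, 1.999, -3.05)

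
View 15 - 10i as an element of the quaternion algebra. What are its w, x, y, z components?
15 - 10i + 0j + 0k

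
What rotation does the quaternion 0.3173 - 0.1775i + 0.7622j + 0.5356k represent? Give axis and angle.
axis = (-0.1872, 0.8037, 0.5648), θ = 143°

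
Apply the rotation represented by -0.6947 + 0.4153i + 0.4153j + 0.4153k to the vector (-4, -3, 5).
(-5.167, 4.608, -1.441)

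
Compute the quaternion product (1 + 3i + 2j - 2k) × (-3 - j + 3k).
5 - 5i - 16j + 6k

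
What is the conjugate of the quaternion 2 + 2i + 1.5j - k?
2 - 2i - 1.5j + k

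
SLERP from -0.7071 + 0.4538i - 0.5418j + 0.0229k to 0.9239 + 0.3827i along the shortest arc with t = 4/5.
-0.9667 - 0.2196i - 0.1312j + 0.0055k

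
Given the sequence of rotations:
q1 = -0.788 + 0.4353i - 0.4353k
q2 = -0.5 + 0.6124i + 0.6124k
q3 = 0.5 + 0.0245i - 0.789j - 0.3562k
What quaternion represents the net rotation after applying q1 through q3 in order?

q2 · q1 = 0.394 - 0.7002i + 0.5332j - 0.2649k
q3 · q2 · q1 = 0.5405 + 0.0585i + 0.2116j - 0.8122k
0.5405 + 0.0585i + 0.2116j - 0.8122k


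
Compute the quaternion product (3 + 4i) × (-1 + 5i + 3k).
-23 + 11i - 12j + 9k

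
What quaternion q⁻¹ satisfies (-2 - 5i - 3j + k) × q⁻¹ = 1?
-0.0513 + 0.1282i + 0.0769j - 0.0256k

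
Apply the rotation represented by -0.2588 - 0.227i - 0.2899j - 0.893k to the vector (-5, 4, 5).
(5.27, -3.76, 4.908)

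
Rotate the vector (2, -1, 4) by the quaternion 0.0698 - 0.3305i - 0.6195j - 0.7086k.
(-0.524, 4.54, 0.334)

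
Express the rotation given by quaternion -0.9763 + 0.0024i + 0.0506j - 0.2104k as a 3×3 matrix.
[[0.9063, -0.4106, -0.0998], [0.4111, 0.9115, -0.0166], [0.0978, -0.026, 0.9949]]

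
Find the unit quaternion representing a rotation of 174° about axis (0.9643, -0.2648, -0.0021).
0.0523 + 0.963i - 0.2644j - 0.0021k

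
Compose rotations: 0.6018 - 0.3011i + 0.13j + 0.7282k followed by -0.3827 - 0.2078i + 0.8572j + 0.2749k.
-0.6045 + 0.5787i + 0.5347j + 0.1178k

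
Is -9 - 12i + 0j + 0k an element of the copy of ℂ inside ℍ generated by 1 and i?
Yes. The quaternion -9 - 12i has j- and k-coefficients y = z = 0, so it lies in the complex subalgebra spanned by 1 and i.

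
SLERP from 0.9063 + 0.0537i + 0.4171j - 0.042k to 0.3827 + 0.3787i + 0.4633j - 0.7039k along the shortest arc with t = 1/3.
0.8042 + 0.1835i + 0.4797j - 0.2991k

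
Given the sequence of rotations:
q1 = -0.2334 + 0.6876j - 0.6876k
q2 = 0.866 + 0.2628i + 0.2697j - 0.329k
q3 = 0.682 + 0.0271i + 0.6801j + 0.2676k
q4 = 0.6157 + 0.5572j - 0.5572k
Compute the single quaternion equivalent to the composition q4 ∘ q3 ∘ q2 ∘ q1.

q2 · q1 = -0.6138 - 0.0206i + 0.7132j - 0.338k
q3 · q2 · q1 = -0.8127 - 0.4514i + 0.0726j - 0.3614k
q4 · q3 · q2 · q1 = -0.7422 - 0.4388i - 0.1566j + 0.4818k
-0.7422 - 0.4388i - 0.1566j + 0.4818k


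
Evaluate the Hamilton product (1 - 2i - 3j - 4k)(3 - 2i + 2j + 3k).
17 - 9i + 7j - 19k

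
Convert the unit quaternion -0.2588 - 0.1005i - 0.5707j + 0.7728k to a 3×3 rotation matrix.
[[-0.8458, 0.5147, 0.1401], [-0.2853, -0.2146, -0.9341], [-0.4507, -0.8301, 0.3284]]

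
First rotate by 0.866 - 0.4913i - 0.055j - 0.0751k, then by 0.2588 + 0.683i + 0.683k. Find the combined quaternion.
0.611 + 0.5019i - 0.2985j + 0.5345k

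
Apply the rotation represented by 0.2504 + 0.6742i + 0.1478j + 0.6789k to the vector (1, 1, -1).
(-1.096, -0.155, 1.333)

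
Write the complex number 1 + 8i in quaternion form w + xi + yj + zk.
1 + 8i + 0j + 0k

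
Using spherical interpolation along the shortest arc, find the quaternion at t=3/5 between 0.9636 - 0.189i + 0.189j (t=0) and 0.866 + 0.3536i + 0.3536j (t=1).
0.9437 + 0.1408i + 0.2995j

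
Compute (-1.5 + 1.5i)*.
-1.5 - 1.5i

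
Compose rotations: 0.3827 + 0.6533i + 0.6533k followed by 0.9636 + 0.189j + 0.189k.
0.2453 + 0.753i + 0.1958j + 0.5784k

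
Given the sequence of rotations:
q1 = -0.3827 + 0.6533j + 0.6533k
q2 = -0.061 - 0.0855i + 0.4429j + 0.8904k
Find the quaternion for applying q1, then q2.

q2 · q1 = -0.8477 - 0.2596i - 0.1535j - 0.4365k
-0.8477 - 0.2596i - 0.1535j - 0.4365k


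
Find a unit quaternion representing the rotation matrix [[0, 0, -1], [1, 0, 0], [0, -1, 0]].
0.5 - 0.5i - 0.5j + 0.5k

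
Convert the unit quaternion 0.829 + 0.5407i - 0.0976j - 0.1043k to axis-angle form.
axis = (0.9668, -0.1745, -0.1865), θ = 68°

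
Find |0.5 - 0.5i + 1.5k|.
1.658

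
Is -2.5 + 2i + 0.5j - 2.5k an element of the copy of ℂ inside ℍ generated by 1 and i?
No. The quaternion -2.5 + 2i + 0.5j - 2.5k has j-coefficient y = 0.5 and k-coefficient z = -2.5, not both zero, so it does not lie in the complex subalgebra spanned by 1 and i.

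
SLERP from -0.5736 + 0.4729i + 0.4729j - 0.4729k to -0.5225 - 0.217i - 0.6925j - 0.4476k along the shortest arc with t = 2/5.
-0.7427 + 0.2476i - 0.0201j - 0.6218k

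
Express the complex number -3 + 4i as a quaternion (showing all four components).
-3 + 4i + 0j + 0k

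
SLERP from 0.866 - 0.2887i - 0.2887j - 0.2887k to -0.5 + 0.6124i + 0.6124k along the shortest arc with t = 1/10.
0.8446 - 0.3296i - 0.2636j - 0.3296k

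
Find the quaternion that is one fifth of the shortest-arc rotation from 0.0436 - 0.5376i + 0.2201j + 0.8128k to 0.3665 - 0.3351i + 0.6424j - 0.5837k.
-0.0645 - 0.399i + 0.0191j + 0.9145k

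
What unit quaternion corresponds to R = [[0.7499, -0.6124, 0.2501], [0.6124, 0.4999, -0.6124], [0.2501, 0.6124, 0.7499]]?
0.866 + 0.3536i + 0.3536k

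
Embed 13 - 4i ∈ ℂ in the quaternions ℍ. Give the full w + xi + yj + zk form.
13 - 4i + 0j + 0k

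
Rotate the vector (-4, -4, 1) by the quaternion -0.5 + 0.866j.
(1.134, -4, -3.964)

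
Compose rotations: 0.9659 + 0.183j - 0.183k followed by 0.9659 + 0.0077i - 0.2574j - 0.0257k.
0.9754 + 0.0592i - 0.0705j - 0.2002k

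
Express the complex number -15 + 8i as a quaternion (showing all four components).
-15 + 8i + 0j + 0k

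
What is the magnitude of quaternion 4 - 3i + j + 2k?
√30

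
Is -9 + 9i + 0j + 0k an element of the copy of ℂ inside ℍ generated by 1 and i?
Yes. The quaternion -9 + 9i has j- and k-coefficients y = z = 0, so it lies in the complex subalgebra spanned by 1 and i.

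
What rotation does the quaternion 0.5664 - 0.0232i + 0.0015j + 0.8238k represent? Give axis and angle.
axis = (-0.0282, 0.0018, 0.9996), θ = 111°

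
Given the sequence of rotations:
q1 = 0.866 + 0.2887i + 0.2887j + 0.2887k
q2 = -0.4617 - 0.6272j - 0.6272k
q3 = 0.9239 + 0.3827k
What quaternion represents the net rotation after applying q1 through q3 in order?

q2 · q1 = -0.0377 - 0.1333i - 0.8575j - 0.4954k
q3 · q2 · q1 = 0.1548 + 0.205i - 0.8433j - 0.4721k
0.1548 + 0.205i - 0.8433j - 0.4721k


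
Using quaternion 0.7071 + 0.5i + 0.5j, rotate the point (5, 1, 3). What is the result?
(5.121, 0.879, -2.828)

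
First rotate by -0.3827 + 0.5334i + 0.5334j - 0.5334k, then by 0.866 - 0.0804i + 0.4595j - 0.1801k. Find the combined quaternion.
-0.6297 + 0.3437i + 0.1471j - 0.681k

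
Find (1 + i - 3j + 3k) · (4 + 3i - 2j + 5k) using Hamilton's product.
-20 - 2i - 10j + 24k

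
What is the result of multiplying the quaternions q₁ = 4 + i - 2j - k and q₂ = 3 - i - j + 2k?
13 - 6i - 11j + 2k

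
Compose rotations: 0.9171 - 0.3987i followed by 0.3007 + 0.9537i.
0.656 + 0.7547i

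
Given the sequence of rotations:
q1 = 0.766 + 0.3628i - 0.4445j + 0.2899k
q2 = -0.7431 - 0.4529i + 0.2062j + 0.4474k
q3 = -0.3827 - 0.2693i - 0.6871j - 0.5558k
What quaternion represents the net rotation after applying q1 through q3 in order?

q2 · q1 = -0.4429 - 0.3579i + 0.7819j + 0.2538k
q3 · q2 · q1 = 0.7514 + 0.5164i + 0.2724j - 0.3074k
0.7514 + 0.5164i + 0.2724j - 0.3074k


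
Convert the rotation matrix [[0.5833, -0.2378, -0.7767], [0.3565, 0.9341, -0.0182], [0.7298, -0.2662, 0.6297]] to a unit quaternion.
0.887 - 0.0699i - 0.4246j + 0.1675k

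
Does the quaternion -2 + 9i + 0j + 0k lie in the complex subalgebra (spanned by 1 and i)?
Yes. The quaternion -2 + 9i has j- and k-coefficients y = z = 0, so it lies in the complex subalgebra spanned by 1 and i.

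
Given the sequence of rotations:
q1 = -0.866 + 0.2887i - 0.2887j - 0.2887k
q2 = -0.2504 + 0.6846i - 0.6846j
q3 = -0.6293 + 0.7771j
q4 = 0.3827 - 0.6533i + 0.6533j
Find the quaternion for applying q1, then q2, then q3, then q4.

q2 · q1 = -0.1784 - 0.4675i + 0.8628j + 0.0723k
q3 · q2 · q1 = -0.5582 + 0.3504i - 0.6816j + 0.3178k
q4 · q3 · q2 · q1 = 0.4606 + 0.7064i - 0.4179j + 0.338k
0.4606 + 0.7064i - 0.4179j + 0.338k


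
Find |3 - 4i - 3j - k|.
√35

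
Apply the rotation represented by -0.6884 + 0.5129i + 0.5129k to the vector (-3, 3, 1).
(1.223, 2.668, -3.223)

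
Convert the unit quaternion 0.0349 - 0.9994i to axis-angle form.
axis = (-1, 0, 0), θ = 176°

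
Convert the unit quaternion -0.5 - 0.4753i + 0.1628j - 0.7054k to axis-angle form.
axis = (-0.5488, 0.188, -0.8145), θ = 4π/3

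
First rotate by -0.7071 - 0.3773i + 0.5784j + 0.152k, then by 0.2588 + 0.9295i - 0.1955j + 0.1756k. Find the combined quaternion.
0.2541 - 0.8862i + 0.0804j + 0.379k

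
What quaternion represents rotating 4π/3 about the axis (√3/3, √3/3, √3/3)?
-0.5 + 0.5i + 0.5j + 0.5k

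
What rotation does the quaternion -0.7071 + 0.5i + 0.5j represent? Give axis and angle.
axis = (√2/2, √2/2, 0), θ = 3π/2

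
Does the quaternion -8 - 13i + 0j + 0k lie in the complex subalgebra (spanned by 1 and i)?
Yes. The quaternion -8 - 13i has j- and k-coefficients y = z = 0, so it lies in the complex subalgebra spanned by 1 and i.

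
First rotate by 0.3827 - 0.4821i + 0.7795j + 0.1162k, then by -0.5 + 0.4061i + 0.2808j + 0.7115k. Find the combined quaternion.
-0.2971 - 0.1255i - 0.6725j + 0.6661k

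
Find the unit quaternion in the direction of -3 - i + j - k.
-0.866 - 0.2887i + 0.2887j - 0.2887k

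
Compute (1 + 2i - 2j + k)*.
1 - 2i + 2j - k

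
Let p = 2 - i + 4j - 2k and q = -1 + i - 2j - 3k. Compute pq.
1 - 13i - 13j - 6k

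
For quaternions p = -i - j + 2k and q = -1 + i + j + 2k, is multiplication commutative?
No: pq = -2 - 3i + 5j - 2k ≠ -2 + 5i - 3j - 2k = qp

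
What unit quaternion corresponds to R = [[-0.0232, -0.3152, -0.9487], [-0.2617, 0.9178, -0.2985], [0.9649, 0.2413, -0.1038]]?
0.6691 + 0.2017i - 0.715j + 0.02k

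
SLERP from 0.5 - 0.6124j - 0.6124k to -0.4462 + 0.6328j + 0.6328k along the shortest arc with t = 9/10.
0.4517 - 0.6309j - 0.6309k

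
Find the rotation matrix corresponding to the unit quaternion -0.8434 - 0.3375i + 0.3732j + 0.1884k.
[[0.6505, 0.0659, -0.7567], [-0.5697, 0.7012, -0.4287], [0.5023, 0.7099, 0.4936]]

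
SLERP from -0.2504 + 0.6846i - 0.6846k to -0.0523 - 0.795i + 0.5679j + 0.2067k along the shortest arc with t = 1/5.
-0.1975 + 0.7501i - 0.1273j - 0.6182k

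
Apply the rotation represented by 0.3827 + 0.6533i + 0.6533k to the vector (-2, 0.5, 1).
(0.311, -1.854, -1.311)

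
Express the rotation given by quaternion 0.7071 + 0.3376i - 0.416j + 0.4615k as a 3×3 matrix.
[[0.2279, -0.9335, -0.2767], [0.3718, 0.3461, -0.8614], [0.8999, 0.0935, 0.4259]]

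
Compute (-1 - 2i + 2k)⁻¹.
-0.1111 + 0.2222i - 0.2222k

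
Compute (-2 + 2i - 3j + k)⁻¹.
-0.1111 - 0.1111i + 0.1667j - 0.0556k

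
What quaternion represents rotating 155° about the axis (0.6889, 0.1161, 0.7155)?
0.2164 + 0.6726i + 0.1133j + 0.6985k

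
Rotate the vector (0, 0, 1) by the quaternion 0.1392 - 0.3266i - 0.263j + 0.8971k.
(-0.659, -0.381, 0.648)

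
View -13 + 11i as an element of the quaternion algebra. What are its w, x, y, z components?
-13 + 11i + 0j + 0k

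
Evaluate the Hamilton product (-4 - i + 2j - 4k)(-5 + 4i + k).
28 - 9i - 25j + 8k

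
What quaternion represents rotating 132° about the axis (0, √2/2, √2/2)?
0.4067 + 0.646j + 0.646k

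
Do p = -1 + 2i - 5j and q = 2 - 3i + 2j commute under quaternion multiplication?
No: pq = 14 + 7i - 12j - 11k ≠ 14 + 7i - 12j + 11k = qp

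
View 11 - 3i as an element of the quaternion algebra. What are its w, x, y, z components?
11 - 3i + 0j + 0k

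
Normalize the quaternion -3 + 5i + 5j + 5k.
-0.3273 + 0.5455i + 0.5455j + 0.5455k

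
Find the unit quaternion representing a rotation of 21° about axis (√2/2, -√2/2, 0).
0.9833 + 0.1289i - 0.1289j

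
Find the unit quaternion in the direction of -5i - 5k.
-0.7071i - 0.7071k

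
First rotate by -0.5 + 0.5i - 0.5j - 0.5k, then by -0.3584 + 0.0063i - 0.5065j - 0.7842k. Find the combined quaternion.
-0.4693 - 0.3212i + 0.0435j + 0.8214k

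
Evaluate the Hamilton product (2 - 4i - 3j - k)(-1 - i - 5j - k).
-22 - 10j + 16k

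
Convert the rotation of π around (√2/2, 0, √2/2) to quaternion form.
0.7071i + 0.7071k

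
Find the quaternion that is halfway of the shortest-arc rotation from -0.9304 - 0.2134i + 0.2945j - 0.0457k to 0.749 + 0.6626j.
-0.969 - 0.1231i - 0.2124j - 0.0264k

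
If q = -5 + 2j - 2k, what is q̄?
-5 - 2j + 2k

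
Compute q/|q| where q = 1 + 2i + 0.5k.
0.4364 + 0.8729i + 0.2182k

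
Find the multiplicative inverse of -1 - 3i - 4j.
-0.0385 + 0.1154i + 0.1538j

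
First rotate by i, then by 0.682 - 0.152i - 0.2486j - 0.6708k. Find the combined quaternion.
0.152 + 0.682i - 0.6708j + 0.2486k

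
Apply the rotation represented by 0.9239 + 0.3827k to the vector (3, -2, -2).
(3.536, 0.707, -2)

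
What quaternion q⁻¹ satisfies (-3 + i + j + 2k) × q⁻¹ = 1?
-0.2 - 0.0667i - 0.0667j - 0.1333k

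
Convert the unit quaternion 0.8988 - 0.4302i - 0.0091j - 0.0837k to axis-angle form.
axis = (-0.9814, -0.0208, -0.1909), θ = 52°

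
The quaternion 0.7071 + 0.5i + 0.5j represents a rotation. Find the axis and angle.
axis = (√2/2, √2/2, 0), θ = π/2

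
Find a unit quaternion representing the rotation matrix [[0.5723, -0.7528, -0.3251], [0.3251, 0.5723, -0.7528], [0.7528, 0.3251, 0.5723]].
0.8242 + 0.327i - 0.327j + 0.327k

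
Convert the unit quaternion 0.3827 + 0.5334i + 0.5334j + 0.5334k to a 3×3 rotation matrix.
[[-0.1381, 0.1608, 0.9773], [0.9773, -0.1381, 0.1608], [0.1608, 0.9773, -0.1381]]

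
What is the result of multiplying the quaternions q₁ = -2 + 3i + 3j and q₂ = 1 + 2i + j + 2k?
-11 + 5i - 5j - 7k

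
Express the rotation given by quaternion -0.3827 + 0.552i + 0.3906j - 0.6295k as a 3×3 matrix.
[[-0.0977, -0.0506, -0.9939], [0.913, -0.4019, -0.0693], [-0.396, -0.9143, 0.0855]]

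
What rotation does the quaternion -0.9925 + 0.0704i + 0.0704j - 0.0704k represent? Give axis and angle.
axis = (√3/3, √3/3, -√3/3), θ = 346°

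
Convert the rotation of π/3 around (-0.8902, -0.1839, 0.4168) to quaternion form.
0.866 - 0.4451i - 0.092j + 0.2084k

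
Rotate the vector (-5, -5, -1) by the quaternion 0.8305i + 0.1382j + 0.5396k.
(-3.941, 3.512, -4.809)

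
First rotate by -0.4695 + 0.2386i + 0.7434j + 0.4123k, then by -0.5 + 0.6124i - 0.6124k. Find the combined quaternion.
0.3411 + 0.0484i - 0.7703j + 0.5366k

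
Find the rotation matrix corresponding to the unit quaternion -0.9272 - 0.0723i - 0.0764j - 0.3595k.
[[0.7298, -0.6556, 0.1937], [0.6777, 0.7311, -0.0791], [-0.0897, 0.189, 0.9779]]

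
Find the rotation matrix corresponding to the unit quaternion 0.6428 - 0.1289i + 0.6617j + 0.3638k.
[[-0.1404, -0.6383, 0.7569], [0.2971, 0.7021, 0.6472], [-0.9445, 0.3157, 0.0911]]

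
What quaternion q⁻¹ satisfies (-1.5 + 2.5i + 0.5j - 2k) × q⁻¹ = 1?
-0.1176 - 0.1961i - 0.0392j + 0.1569k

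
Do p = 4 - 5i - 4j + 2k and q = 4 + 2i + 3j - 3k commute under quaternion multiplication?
No: pq = 44 - 6i - 15j - 11k ≠ 44 - 18i + 7j + 3k = qp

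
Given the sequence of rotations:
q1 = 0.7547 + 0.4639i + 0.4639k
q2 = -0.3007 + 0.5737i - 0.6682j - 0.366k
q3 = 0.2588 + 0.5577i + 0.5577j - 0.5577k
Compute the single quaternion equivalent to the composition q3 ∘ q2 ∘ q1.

q2 · q1 = -0.3233 - 0.0165i - 0.9402j - 0.1057k
q3 · q2 · q1 = 0.3909 - 0.7679i - 0.3555j - 0.3622k
0.3909 - 0.7679i - 0.3555j - 0.3622k


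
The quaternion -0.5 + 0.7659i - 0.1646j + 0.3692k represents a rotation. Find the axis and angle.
axis = (0.8844, -0.1901, 0.4263), θ = 4π/3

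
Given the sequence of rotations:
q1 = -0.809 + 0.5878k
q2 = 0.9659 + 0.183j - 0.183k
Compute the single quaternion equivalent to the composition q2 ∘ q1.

q2 · q1 = -0.6738 + 0.1076i - 0.148j + 0.7158k
-0.6738 + 0.1076i - 0.148j + 0.7158k


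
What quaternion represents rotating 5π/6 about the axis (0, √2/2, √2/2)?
0.2588 + 0.683j + 0.683k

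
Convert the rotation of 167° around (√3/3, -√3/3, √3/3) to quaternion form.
0.1132 + 0.5736i - 0.5736j + 0.5736k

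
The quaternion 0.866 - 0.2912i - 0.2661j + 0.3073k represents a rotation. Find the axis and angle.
axis = (-0.5824, -0.5322, 0.6146), θ = π/3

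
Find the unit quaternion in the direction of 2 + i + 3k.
0.5345 + 0.2673i + 0.8018k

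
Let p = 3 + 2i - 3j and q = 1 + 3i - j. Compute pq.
-6 + 11i - 6j + 7k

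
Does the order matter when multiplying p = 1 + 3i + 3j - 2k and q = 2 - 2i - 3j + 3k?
Yes: pq = 23 + 7i - 2j - 4k ≠ 23 + i + 8j + 2k = qp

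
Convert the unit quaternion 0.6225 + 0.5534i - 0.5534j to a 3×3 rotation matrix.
[[0.3875, -0.6125, -0.689], [-0.6125, 0.3875, -0.689], [0.689, 0.689, -0.225]]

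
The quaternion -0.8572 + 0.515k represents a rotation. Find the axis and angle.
axis = (0, 0, 1), θ = 298°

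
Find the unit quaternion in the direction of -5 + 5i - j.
-0.7001 + 0.7001i - 0.14j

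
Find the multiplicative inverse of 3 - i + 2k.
0.2143 + 0.0714i - 0.1429k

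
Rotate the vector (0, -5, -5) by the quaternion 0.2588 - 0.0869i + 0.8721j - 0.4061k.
(-2.903, 0.041, 6.448)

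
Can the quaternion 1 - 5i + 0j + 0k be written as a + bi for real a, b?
Yes. The quaternion 1 - 5i has j- and k-coefficients y = z = 0, so it lies in the complex subalgebra spanned by 1 and i.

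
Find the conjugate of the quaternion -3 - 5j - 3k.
-3 + 5j + 3k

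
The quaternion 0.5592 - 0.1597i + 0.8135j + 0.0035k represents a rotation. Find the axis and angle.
axis = (-0.1926, 0.9813, 0.0042), θ = 112°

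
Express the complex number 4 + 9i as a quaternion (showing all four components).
4 + 9i + 0j + 0k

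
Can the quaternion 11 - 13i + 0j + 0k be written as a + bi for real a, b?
Yes. The quaternion 11 - 13i has j- and k-coefficients y = z = 0, so it lies in the complex subalgebra spanned by 1 and i.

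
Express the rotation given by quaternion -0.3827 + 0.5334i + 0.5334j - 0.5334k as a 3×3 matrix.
[[-0.1381, 0.1608, -0.9773], [0.9773, -0.1381, -0.1608], [-0.1608, -0.9773, -0.1381]]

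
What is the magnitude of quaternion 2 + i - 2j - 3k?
√18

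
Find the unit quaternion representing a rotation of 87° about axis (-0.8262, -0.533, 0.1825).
0.7254 - 0.5687i - 0.3669j + 0.1256k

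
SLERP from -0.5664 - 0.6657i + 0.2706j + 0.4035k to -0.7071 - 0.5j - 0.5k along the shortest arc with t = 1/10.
-0.661 - 0.6518i + 0.1897j + 0.3198k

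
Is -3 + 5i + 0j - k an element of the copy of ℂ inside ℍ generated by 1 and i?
No. The quaternion -3 + 5i - k has j-coefficient y = 0 and k-coefficient z = -1, not both zero, so it does not lie in the complex subalgebra spanned by 1 and i.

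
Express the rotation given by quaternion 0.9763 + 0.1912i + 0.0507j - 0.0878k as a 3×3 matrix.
[[0.9794, 0.1908, 0.0654], [-0.1521, 0.9115, -0.3822], [-0.1326, 0.3644, 0.9217]]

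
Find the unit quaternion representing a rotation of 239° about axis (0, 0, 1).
-0.4924 + 0.8704k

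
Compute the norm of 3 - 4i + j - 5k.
√51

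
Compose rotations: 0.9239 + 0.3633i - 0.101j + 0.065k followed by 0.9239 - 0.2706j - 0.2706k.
0.8438 + 0.2907i - 0.4416j - 0.0916k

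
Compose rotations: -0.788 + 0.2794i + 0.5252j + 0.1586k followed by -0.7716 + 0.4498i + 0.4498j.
0.2461 - 0.4987i - 0.831j - 0.0118k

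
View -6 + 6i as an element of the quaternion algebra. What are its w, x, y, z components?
-6 + 6i + 0j + 0k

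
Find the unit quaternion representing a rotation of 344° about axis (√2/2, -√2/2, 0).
-0.9903 + 0.0984i - 0.0984j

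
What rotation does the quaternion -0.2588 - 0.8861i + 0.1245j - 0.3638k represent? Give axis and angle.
axis = (-0.9174, 0.1289, -0.3766), θ = 7π/6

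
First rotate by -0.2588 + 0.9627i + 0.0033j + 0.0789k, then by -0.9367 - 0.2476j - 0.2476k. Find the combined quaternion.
0.2628 - 0.9205i - 0.1774j + 0.2285k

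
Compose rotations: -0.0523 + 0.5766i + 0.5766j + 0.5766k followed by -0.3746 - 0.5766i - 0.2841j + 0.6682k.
0.1306 - 0.7349i + 0.5166j - 0.4196k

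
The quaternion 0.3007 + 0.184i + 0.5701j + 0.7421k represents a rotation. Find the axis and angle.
axis = (0.1929, 0.5978, 0.7781), θ = 145°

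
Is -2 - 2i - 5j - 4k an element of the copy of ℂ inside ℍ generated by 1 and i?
No. The quaternion -2 - 2i - 5j - 4k has j-coefficient y = -5 and k-coefficient z = -4, not both zero, so it does not lie in the complex subalgebra spanned by 1 and i.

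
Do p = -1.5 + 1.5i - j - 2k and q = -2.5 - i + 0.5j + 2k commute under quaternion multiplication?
No: pq = 9.75 - 3.25i + 0.75j + 1.75k ≠ 9.75 - 1.25i + 2.75j + 2.25k = qp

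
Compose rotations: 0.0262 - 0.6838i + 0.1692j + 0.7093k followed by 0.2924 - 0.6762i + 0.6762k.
-0.9344 - 0.3321i + 0.0667j + 0.1107k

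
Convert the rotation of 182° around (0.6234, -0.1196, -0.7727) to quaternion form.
-0.0175 + 0.6233i - 0.1196j - 0.7726k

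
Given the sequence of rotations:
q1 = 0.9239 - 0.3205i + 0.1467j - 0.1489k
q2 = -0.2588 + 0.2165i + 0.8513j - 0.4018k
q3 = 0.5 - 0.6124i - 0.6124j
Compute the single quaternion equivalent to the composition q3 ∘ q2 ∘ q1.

q2 · q1 = -0.3544 + 0.2152i + 0.9096j - 0.0281k
q3 · q2 · q1 = 0.5116 + 0.3418i + 0.6546j - 0.4393k
0.5116 + 0.3418i + 0.6546j - 0.4393k


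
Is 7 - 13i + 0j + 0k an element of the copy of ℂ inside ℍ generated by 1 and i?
Yes. The quaternion 7 - 13i has j- and k-coefficients y = z = 0, so it lies in the complex subalgebra spanned by 1 and i.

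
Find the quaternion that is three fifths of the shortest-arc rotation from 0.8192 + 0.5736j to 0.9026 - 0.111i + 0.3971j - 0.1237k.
0.8761 - 0.0671i + 0.4715j - 0.0747k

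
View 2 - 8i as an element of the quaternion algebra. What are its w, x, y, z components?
2 - 8i + 0j + 0k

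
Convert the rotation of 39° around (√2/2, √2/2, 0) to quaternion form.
0.9426 + 0.236i + 0.236j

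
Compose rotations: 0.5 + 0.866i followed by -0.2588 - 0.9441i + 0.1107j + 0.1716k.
0.6882 - 0.6962i + 0.204j - 0.0101k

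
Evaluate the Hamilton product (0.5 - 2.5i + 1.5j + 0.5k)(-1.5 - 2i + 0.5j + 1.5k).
-7.25 + 4.75i + 0.75j + 1.75k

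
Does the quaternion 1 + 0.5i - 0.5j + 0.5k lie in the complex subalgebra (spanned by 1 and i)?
No. The quaternion 1 + 0.5i - 0.5j + 0.5k has j-coefficient y = -0.5 and k-coefficient z = 0.5, not both zero, so it does not lie in the complex subalgebra spanned by 1 and i.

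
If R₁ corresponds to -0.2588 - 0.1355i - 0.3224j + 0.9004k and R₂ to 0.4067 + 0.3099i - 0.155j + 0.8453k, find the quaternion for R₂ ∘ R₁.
-0.8743 - 0.0023i - 0.4846j + 0.0265k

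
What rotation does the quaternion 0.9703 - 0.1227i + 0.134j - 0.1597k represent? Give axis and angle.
axis = (-0.5072, 0.5539, -0.6602), θ = 28°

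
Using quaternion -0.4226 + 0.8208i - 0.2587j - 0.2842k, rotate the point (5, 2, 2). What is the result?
(1.697, -0.259, -5.482)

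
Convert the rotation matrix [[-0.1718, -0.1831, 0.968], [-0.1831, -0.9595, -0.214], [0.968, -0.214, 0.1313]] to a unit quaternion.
0.6435i - 0.1423j + 0.7521k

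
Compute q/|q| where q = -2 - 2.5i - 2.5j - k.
-0.4781 - 0.5976i - 0.5976j - 0.239k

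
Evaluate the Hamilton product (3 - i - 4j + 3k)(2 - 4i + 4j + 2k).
12 - 34i - 6j - 8k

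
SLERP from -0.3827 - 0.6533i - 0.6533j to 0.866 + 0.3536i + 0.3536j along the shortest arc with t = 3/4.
-0.773 - 0.4486i - 0.4486j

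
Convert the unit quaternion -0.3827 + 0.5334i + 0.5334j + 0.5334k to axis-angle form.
axis = (√3/3, √3/3, √3/3), θ = 5π/4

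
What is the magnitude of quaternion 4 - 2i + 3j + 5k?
√54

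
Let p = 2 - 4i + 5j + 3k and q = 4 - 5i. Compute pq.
-12 - 26i + 5j + 37k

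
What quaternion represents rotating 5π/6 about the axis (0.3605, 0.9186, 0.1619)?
0.2588 + 0.3482i + 0.8873j + 0.1564k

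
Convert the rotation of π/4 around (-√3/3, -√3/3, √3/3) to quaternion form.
0.9239 - 0.2209i - 0.2209j + 0.2209k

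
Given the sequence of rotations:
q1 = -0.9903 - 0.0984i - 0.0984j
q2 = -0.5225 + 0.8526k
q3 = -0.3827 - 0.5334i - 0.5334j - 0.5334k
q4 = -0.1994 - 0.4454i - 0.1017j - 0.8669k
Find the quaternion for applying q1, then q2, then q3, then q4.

q2 · q1 = 0.5174 + 0.1353i - 0.0325j - 0.8443k
q3 · q2 · q1 = -0.5935 + 0.1053i - 0.7861j + 0.1366k
q4 · q3 · q2 · q1 = 0.2037 - 0.452i + 0.1867j + 0.8481k
0.2037 - 0.452i + 0.1867j + 0.8481k


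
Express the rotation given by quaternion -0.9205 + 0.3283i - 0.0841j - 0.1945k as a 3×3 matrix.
[[0.9102, -0.4133, 0.0271], [0.3029, 0.7088, 0.6371], [-0.2825, -0.5717, 0.7703]]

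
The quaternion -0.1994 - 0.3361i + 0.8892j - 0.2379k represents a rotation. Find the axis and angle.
axis = (-0.343, 0.9074, -0.2428), θ = 203°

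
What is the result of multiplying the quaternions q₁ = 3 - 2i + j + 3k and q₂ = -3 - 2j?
-7 + 12i - 9j - 5k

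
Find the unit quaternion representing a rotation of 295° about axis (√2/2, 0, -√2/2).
-0.8434 + 0.3799i - 0.3799k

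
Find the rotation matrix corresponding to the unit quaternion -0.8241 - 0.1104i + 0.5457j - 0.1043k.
[[0.3827, -0.2924, -0.8764], [0.0514, 0.9539, -0.2958], [0.9225, 0.0681, 0.38]]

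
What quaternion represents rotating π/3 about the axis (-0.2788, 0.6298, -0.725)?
0.866 - 0.1394i + 0.3149j - 0.3625k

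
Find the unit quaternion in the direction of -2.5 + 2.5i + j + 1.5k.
-0.6299 + 0.6299i + 0.252j + 0.378k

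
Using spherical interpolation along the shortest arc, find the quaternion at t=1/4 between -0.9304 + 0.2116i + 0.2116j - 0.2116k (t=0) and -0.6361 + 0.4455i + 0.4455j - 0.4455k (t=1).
-0.8767 + 0.2777i + 0.2777j - 0.2777k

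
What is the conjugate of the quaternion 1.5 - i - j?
1.5 + i + j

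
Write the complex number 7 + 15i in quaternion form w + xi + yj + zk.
7 + 15i + 0j + 0k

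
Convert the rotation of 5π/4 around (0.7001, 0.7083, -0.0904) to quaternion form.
-0.3827 + 0.6468i + 0.6544j - 0.0835k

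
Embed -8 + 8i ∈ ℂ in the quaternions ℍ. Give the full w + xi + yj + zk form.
-8 + 8i + 0j + 0k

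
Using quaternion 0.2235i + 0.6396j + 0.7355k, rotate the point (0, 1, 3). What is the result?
(1.272, 2.641, 1.187)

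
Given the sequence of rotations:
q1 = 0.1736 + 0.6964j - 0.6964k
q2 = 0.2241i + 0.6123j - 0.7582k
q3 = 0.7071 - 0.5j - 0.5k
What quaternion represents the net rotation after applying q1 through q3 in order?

q2 · q1 = -0.9544 + 0.1405i + 0.2624j + 0.0244k
q3 · q2 · q1 = -0.5315 + 0.2183i + 0.5925j + 0.5647k
-0.5315 + 0.2183i + 0.5925j + 0.5647k


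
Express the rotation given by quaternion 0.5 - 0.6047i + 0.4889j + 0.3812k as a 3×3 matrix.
[[0.2313, -0.9725, 0.0279], [-0.2101, -0.022, 0.9774], [-0.9499, -0.232, -0.2094]]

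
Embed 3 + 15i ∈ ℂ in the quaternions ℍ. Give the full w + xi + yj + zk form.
3 + 15i + 0j + 0k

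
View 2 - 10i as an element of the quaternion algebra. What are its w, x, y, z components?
2 - 10i + 0j + 0k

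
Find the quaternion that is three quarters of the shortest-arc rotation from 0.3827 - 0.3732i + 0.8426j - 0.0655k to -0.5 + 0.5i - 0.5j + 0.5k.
0.4858 - 0.4833i + 0.6073j - 0.4021k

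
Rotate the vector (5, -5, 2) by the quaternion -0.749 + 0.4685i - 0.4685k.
(5.436, 4.303, 2.436)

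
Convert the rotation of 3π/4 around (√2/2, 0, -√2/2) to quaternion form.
0.3827 + 0.6533i - 0.6533k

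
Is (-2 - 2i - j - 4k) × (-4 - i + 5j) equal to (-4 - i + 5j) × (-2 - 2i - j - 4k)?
No: pq = 11 + 30i - 2j + 5k ≠ 11 - 10i - 10j + 27k = qp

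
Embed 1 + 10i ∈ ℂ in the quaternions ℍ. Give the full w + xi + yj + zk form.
1 + 10i + 0j + 0k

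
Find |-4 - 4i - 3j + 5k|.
√66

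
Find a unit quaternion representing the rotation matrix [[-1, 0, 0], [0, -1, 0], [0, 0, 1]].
k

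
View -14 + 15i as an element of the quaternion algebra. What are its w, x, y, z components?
-14 + 15i + 0j + 0k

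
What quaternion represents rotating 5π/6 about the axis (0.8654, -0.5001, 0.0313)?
0.2588 + 0.8359i - 0.4831j + 0.0302k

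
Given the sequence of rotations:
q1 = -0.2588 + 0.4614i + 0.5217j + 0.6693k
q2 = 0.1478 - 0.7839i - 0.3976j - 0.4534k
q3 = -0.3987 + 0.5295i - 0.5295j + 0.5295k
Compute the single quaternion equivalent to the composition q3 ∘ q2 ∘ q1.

q2 · q1 = 0.8343 + 0.2415i + 0.4955j - 0.0092k
q3 · q2 · q1 = -0.1933 + 0.088i - 0.5066j + 0.8357k
-0.1933 + 0.088i - 0.5066j + 0.8357k


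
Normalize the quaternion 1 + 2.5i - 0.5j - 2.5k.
0.2697 + 0.6742i - 0.1348j - 0.6742k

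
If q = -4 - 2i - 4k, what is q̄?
-4 + 2i + 4k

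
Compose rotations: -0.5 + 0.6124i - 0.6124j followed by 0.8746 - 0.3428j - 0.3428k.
-0.6472 + 0.3257i - 0.5741j + 0.3813k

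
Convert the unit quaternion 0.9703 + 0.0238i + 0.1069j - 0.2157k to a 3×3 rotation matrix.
[[0.8841, 0.4237, 0.1972], [-0.4135, 0.9058, -0.0923], [-0.2177, 0.0001, 0.976]]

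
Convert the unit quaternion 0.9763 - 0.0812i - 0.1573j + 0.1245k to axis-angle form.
axis = (-0.3752, -0.7268, 0.5753), θ = 25°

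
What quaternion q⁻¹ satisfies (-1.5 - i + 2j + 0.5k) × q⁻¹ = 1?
-0.2 + 0.1333i - 0.2667j - 0.0667k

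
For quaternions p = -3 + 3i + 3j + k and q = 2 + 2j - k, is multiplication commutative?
No: pq = -11 + i + 3j + 11k ≠ -11 + 11i - 3j - k = qp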